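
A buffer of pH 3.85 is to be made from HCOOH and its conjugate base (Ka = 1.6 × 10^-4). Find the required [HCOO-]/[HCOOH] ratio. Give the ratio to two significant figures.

ratio = 1.1

pKa = -log(1.6 × 10^-4) = 3.796
pH = pKa + log(r) ⇒ log(r) = 3.85 − 3.796 = +0.054
r = [HCOO-]/[HCOOH] = 10^(+0.054) = 1.13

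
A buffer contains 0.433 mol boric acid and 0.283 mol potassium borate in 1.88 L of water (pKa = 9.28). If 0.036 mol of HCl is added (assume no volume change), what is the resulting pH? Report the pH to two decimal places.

pH = 9.00

After neutralization: n(B(OH)3) = 0.469 mol, n(B(OH)4-) = 0.247 mol.
pH = pKa + log(n_B(OH)4-/n_B(OH)3) = 9.28 + log(0.247/0.469) = 9.28 + (-0.278)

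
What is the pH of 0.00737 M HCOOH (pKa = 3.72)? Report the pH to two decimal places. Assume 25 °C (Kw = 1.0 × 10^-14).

pH = 2.96

HCOOH ⇌ HCOO- + H+
Ka = 10^(−3.72) = 1.91 × 10^-4
From the ICE table, Ka = [H+]²/(0.00737 − [H+]) = 1.91 × 10^-4.
Here C₀/Ka ≈ 38.6, so the small-[H+] approximation fails. Use the quadratic:
[H+] = [−0.000191 + √(0.000191² + 5.63e-06)]/2 = 1.09 × 10^-3 M
pH = −log(1.09 × 10^-3) = 2.96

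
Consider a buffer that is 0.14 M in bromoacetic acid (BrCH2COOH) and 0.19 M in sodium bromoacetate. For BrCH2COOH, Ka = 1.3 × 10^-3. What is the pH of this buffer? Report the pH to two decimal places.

pKa = −log(1.3 × 10^-3) = 2.886
Using pH = pKa + log([base]/[acid]) with [base]/[acid] = 0.19/0.14:
pH = 2.886 + (+0.133) = 3.02

pH = 3.02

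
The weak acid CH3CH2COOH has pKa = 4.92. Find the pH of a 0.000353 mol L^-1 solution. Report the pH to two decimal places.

pH = 4.23

CH3CH2COOH ⇌ CH3CH2COO- + H+
Ka = 10^(−4.92) = 1.20 × 10^-5
Let x = [H+] at equilibrium. Ka = x²/(0.000353 − x).
Here C₀/Ka ≈ 29.4, so the small-x approximation fails. Use the quadratic:
x = (−Ka + √(Ka² + 4·Ka·C₀))/2 = 5.94 × 10^-5 M
pH = −log(5.94 × 10^-5) = 4.23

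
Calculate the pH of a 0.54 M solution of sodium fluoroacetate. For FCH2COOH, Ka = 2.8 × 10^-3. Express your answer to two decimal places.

pH = 8.14

FCH2COO- is the conjugate base of the weak acid FCH2COOH.
Kb = Kw/Ka = 1.0×10^-14 / 2.8 × 10^-3 = 3.57 × 10^-12
Kb = x²/(0.54 − x) = 3.57 × 10^-12
Assume x ≪ 0.54: x ≈ √(3.57 × 10^-12 × 0.54) = 1.39 × 10^-6 M
(x/C₀ = 0.00026% < 5%, so the approximation holds.)
pOH = 5.86, so pH = 14.00 − pOH = 8.14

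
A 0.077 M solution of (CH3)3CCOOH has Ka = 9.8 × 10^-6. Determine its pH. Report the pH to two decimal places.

(CH3)3CCOOH ⇌ (CH3)3CCOO- + H+
Let x = [H+] at equilibrium. Ka = x²/(0.077 − x).
Assume x ≪ 0.077: x ≈ √(9.8 × 10^-6 × 0.077) = 8.69 × 10^-4 M
(x/C₀ = 1.1% < 5%, so the approximation holds.)
pH = −log[H+] = −log(8.69 × 10^-4) = 3.06

pH = 3.06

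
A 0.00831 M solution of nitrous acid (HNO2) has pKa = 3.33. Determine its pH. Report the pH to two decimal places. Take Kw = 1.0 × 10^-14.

pH = 2.76

HNO2 ⇌ NO2- + H+
Ka = 10^(−3.33) = 4.68 × 10^-4
From the ICE table, Ka = x²/(0.00831 − x) = 4.68 × 10^-4.
Here C₀/Ka ≈ 17.8, so the small-x approximation fails. Use the quadratic:
x = (−Ka + √(Ka² + 4·Ka·C₀))/2 = 1.75 × 10^-3 M
pH = −log[H+] = −log(1.75 × 10^-3) = 2.76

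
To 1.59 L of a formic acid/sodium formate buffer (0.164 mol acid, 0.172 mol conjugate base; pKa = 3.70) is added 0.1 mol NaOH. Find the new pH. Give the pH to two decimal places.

pH = 4.33

OH- converts HCOOH to HCOO-: HCOOH → 0.064 mol, HCOO- → 0.272 mol.
Henderson–Hasselbalch with mole ratio 0.272/0.064: pH = 3.70 + (+0.628)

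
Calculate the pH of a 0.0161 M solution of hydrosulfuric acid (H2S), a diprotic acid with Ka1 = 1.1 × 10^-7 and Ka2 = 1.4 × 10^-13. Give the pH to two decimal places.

pH = 4.38

Ka1 ≫ Ka2, so treat the first dissociation as the only significant source of H+.
Ka1 = x²/(0.0161 − x) = 1.1 × 10^-7
x ≈ √(1.1 × 10^-7 × 0.0161) = 4.21 × 10^-5 M
pH = −log(4.21 × 10^-5) = 4.38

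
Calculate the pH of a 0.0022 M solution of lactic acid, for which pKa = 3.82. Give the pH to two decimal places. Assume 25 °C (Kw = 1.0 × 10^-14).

CH3CH(OH)COOH ⇌ CH3CH(OH)COO- + H+
Ka = 10^(−3.82) = 1.51 × 10^-4
From the ICE table, Ka = [H+]²/(0.0022 − [H+]) = 1.51 × 10^-4.
The 5% rule fails; solving [H+]² + Ka·[H+] − Ka·C₀ = 0 exactly:
[H+] = (−Ka + √(Ka² + 4·Ka·C₀))/2 = 5.06 × 10^-4 M
pH = −log(5.06 × 10^-4) = 3.30

pH = 3.30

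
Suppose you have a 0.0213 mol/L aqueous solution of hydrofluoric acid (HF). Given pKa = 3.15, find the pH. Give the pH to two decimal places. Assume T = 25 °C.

pH = 2.45

HF ⇌ F- + H+
Ka = 10^(−3.15) = 7.08 × 10^-4
From the ICE table, Ka = [H+]²/(0.0213 − [H+]) = 7.08 × 10^-4.
[H+] is not negligible relative to C₀; solve [H+]² + 0.000708·[H+] − 1.51e-05 = 0.
[H+] = [−0.000708 + √(0.000708² + 6.03e-05)]/2 = 3.55 × 10^-3 M
pH = −log[H+] = −log(3.55 × 10^-3) = 2.45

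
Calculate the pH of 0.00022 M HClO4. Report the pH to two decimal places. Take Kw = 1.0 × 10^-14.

pH = 3.66

HClO4 is a strong acid and dissociates completely, so [H+] = 0.00022 M.
pH = -log(0.00022) = 3.66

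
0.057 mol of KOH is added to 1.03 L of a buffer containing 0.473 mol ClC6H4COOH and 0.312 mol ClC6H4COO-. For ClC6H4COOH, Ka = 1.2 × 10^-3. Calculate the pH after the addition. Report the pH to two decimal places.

pH = 2.87

OH- converts ClC6H4COOH to ClC6H4COO-: ClC6H4COOH → 0.416 mol, ClC6H4COO- → 0.369 mol.
pKa = −log(1.2 × 10^-3) = 2.921
pH = pKa + log([A⁻]/[HA]) = 2.921 + log(0.369/0.416) = 2.921 -0.052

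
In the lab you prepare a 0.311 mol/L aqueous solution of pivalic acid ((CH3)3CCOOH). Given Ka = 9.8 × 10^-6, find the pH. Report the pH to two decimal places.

(CH3)3CCOOH ⇌ (CH3)3CCOO- + H+
Ka = [H+]²/(0.311 − [H+]) = 9.8 × 10^-6
Since Ka ≪ C₀, [H+] ≈ √(Ka·C₀) = 1.75 × 10^-3 M.
pH = −log[H+] = −log(1.75 × 10^-3) = 2.76

pH = 2.76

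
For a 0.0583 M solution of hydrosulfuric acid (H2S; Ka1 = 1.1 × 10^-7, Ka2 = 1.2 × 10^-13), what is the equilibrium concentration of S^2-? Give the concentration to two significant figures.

1.2 × 10^-13 M

First ionization gives [H+] ≈ [HS-] = 8.01 × 10^-5 M.
Second step: Ka2 = [H+][S^2-]/[HS-] ≈ [S^2-] (since [H+] ≈ [HS-]).
So [S^2-] ≈ Ka2.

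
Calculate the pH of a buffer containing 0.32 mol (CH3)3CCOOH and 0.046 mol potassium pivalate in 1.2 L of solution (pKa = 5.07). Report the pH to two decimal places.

pH = 4.23

Using pH = pKa + log([base]/[acid]) with [base]/[acid] = 0.046/0.32:
pH = 5.07 + (-0.842) = 4.23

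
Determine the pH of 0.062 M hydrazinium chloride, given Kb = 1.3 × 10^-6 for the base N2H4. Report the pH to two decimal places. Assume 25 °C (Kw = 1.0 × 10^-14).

N2H5+ is the conjugate acid of the weak base N2H4.
Ka = Kw/Kb = 1.0×10^-14 / 1.3 × 10^-6 = 7.69 × 10^-9
Ka = x²/(0.062 − x) = 7.69 × 10^-9
Assume x ≪ 0.062: x ≈ √(7.69 × 10^-9 × 0.062) = 2.18 × 10^-5 M
(x/C₀ = 0.035% < 5%, so the approximation holds.)
pH = −log[H+] = −log(2.18 × 10^-5) = 4.66

pH = 4.66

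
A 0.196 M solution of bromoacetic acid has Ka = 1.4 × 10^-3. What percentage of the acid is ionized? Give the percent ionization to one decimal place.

8.1%

BrCH2COOH ⇌ BrCH2COO- + H+; let x = [H+] at equilibrium.
Ka = x²/(C₀ − x); solving the quadratic gives x = 1.59 × 10^-2 M.
% ionization = x/C₀ × 100% = 1.59 × 10^-2/0.196 × 100% = 8.1%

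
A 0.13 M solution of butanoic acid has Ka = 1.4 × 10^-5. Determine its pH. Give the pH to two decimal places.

pH = 2.87

CH3(CH2)2COOH ⇌ CH3(CH2)2COO- + H+
From the ICE table, Ka = x²/(0.13 − x) = 1.4 × 10^-5.
Since Ka ≪ C₀, x ≈ √(Ka·C₀) = 1.35 × 10^-3 M.
pH = −log[H+] = −log(1.35 × 10^-3) = 2.87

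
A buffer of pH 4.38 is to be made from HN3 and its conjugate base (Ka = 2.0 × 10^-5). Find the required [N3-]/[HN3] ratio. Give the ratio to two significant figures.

ratio = 0.48

pKa = -log(2.0 × 10^-5) = 4.699
pH = pKa + log(r) ⇒ log(r) = 4.38 − 4.699 = -0.319
r = [N3-]/[HN3] = 10^(-0.319) = 0.48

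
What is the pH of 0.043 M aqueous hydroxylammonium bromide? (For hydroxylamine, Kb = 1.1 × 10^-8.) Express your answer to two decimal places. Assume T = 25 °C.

pH = 3.70

NH3OH+ is the conjugate acid of the weak base NH2OH.
Ka = Kw/Kb = 1.0×10^-14 / 1.1 × 10^-8 = 9.09 × 10^-7
Let x = [H+] at equilibrium. Ka = x²/(0.043 − x).
Assume x ≪ 0.043: x ≈ √(9.09 × 10^-7 × 0.043) = 1.98 × 10^-4 M
(x/C₀ = 0.46% < 5%, so the approximation holds.)
pH = −log[H+] = −log(1.98 × 10^-4) = 3.70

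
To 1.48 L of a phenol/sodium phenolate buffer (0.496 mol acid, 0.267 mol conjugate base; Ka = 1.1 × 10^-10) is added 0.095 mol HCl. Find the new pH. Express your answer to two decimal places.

pH = 9.42

Added H+ converts C6H5O- to C6H5OH: C6H5OH → 0.591 mol, C6H5O- → 0.172 mol.
pKa = −log(1.1 × 10^-10) = 9.959
Henderson–Hasselbalch with mole ratio 0.172/0.591: pH = 9.959 + (-0.536)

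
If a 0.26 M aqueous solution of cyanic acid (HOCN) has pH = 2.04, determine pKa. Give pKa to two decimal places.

pKa = 3.48

[H+] = 10^(-2.04) = 9.12 × 10^-3 M
At equilibrium [HA] = 0.26 − 9.12 × 10^-3 = 2.51 × 10^-1 M
Ka = [H+][A-]/[HA] = (9.12 × 10^-3)² / 2.51 × 10^-1 = 3.31 × 10^-4
pKa = -log(3.31 × 10^-4) = 3.48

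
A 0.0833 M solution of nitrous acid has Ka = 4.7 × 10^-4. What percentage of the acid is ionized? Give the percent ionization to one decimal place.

7.2%

HNO2 ⇌ NO2- + H+; let x = [H+] at equilibrium.
Solve x² + 0.00047x − 3.92e-05 = 0 → x = 6.03 × 10^-3 M
% ionization = x/C₀ × 100% = 6.03 × 10^-3/0.0833 × 100% = 7.2%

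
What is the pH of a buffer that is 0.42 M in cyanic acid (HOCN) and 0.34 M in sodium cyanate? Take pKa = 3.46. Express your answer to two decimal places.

pH = 3.37

pH = pKa + log([A⁻]/[HA]) = 3.46 + log(0.34/0.42)
pH = 3.46 + (-0.092) = 3.37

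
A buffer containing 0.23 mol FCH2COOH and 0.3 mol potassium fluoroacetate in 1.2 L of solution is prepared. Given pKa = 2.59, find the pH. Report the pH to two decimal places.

Using pH = pKa + log([base]/[acid]) with [base]/[acid] = 0.3/0.23:
pH = 2.59 + (+0.115) = 2.71

pH = 2.71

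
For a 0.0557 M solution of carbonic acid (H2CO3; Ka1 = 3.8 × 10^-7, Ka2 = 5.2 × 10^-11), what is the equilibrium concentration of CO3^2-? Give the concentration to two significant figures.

First ionization gives [H+] ≈ [HCO3-] = 1.45 × 10^-4 M.
Second step: Ka2 = [H+][CO3^2-]/[HCO3-] ≈ [CO3^2-] (since [H+] ≈ [HCO3-]).
So [CO3^2-] ≈ Ka2.

5.2 × 10^-11 M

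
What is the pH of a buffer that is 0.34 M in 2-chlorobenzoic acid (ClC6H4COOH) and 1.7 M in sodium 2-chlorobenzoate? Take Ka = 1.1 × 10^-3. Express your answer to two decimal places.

pH = 3.66

pKa = −log(1.1 × 10^-3) = 2.959
pH = pKa + log([A⁻]/[HA]) = 2.959 + log(1.7/0.34)
pH = 2.959 + (+0.699) = 3.66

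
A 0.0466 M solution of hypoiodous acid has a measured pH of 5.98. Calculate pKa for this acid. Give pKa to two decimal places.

[H+] = 10^(-5.98) = 1.05 × 10^-6 M
At equilibrium [HA] = 0.0466 − 1.05 × 10^-6 = 4.66 × 10^-2 M
Ka = [H+][A-]/[HA] = (1.05 × 10^-6)² / 4.66 × 10^-2 = 2.37 × 10^-11
pKa = -log(2.37 × 10^-11) = 10.63

pKa = 10.63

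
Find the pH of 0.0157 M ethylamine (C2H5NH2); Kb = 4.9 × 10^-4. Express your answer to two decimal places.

pH = 11.40

C2H5NH2 + H2O ⇌ C2H5NH3+ + OH-
From the ICE table, Kb = [OH-]²/(0.0157 − [OH-]) = 4.9 × 10^-4.
The 5% rule fails; solving [OH-]² + Kb·[OH-] − Kb·C₀ = 0 exactly:
[OH-] = (−Kb + √(Kb² + 4·Kb·C₀))/2 = 2.54 × 10^-3 M
pOH = 2.60, so pH = 14.00 − pOH = 11.40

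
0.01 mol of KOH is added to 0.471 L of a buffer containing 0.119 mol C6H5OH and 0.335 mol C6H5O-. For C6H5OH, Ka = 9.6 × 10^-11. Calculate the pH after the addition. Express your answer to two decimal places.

OH- converts C6H5OH to C6H5O-: C6H5OH → 0.109 mol, C6H5O- → 0.345 mol.
pKa = −log(9.6 × 10^-11) = 10.018
Henderson–Hasselbalch with mole ratio 0.345/0.109: pH = 10.018 + (+0.500)

pH = 10.52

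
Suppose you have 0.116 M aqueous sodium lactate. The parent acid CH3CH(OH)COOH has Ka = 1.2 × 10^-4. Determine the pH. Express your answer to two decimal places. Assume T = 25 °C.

pH = 8.49

CH3CH(OH)COO- is the conjugate base of the weak acid CH3CH(OH)COOH.
Kb = Kw/Ka = 1.0×10^-14 / 1.2 × 10^-4 = 8.33 × 10^-11
From the ICE table, Kb = [OH-]²/(0.116 − [OH-]) = 8.33 × 10^-11.
Neglecting [OH-] in the denominator: [OH-] = √(8.33 × 10^-11 × 0.116) = 3.11 × 10^-6 M
pOH = −log(3.11 × 10^-6) = 5.51; pH = 14.00 − 5.51 = 8.49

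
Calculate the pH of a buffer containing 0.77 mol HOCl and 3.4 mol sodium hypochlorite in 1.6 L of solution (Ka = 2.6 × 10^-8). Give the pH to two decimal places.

pH = 8.23

pKa = −log(2.6 × 10^-8) = 7.585
pH = pKa + log([A⁻]/[HA]) = 7.585 + log(3.4/0.77)
pH = 7.585 + (+0.645) = 8.23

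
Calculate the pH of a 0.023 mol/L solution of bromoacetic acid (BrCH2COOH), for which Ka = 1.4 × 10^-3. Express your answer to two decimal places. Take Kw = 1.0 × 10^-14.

pH = 2.30

BrCH2COOH ⇌ BrCH2COO- + H+
From the ICE table, Ka = [H+]²/(0.023 − [H+]) = 1.4 × 10^-3.
[H+] is not negligible relative to C₀; solve [H+]² + 0.0014·[H+] − 3.22e-05 = 0.
[H+] = [−0.0014 + √(0.0014² + 0.000129)]/2 = 5.02 × 10^-3 M
pH = −log(5.02 × 10^-3) = 2.30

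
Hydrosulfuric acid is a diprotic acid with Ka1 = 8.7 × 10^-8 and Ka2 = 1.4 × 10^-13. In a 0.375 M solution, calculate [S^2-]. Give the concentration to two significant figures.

1.4 × 10^-13 M

First ionization gives [H+] ≈ [HS-] = 1.81 × 10^-4 M.
Second step: Ka2 = [H+][S^2-]/[HS-] ≈ [S^2-] (since [H+] ≈ [HS-]).
So [S^2-] ≈ Ka2.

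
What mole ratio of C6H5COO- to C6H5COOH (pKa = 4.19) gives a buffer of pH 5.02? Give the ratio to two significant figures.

ratio = 6.8

pH = pKa + log(r) ⇒ log(r) = 5.02 − 4.19 = +0.83
r = [C6H5COO-]/[C6H5COOH] = 10^(+0.83) = 6.76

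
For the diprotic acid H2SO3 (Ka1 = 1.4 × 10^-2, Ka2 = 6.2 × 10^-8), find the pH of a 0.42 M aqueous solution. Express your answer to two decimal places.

pH = 1.15

Since Ka1 ≫ Ka2, the first ionization dominates [H+].
Ka1 = x²/(0.42 − x) = 1.4 × 10^-2
Solving the quadratic: x = (−Ka1 + √(Ka1² + 4·Ka1·C₀))/2 = 7.00 × 10^-2 M
pH = −log(7.00 × 10^-2) = 1.15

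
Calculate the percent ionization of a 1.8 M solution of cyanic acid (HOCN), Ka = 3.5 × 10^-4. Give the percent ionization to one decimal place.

HOCN ⇌ OCN- + H+; let x = [H+] at equilibrium.
x ≈ √(Ka·C₀) = √(3.5 × 10^-4 × 1.8) = 2.51 × 10^-2 M
Fraction ionized = 2.51 × 10^-2 / 1.8 = 0.0139 → 1.4%

1.4%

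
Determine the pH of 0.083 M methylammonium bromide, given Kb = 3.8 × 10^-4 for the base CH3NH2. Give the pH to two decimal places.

CH3NH3+ is the conjugate acid of the weak base CH3NH2.
Ka = Kw/Kb = 1.0×10^-14 / 3.8 × 10^-4 = 2.63 × 10^-11
Ka = x²/(0.083 − x) = 2.63 × 10^-11
Neglecting x in the denominator: x = √(2.63 × 10^-11 × 0.083) = 1.48 × 10^-6 M
(x/C₀ = 0.0018% < 5%, so the approximation holds.)
pH = −log[H+] = −log(1.48 × 10^-6) = 5.83

pH = 5.83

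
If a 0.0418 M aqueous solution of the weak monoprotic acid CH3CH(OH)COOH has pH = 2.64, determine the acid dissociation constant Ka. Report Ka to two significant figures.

Ka = 1.3 × 10^-4

[H+] = 10^(-2.64) = 2.29 × 10^-3 M
At equilibrium [HA] = 0.0418 − 2.29 × 10^-3 = 3.95 × 10^-2 M
Ka = [H+][A-]/[HA] = (2.29 × 10^-3)² / 3.95 × 10^-2 = 1.3 × 10^-4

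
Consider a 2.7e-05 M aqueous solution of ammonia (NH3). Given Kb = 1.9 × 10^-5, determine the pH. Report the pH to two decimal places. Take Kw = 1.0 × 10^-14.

pH = 9.18

NH3 + H2O ⇌ NH4+ + OH-
Kb = [OH-]²/(2.7e-05 − [OH-]) = 1.9 × 10^-5
Here C₀/Kb ≈ 1.42, so the small-[OH-] approximation fails. Use the quadratic:
[OH-] = (−Kb + √(Kb² + 4·Kb·C₀))/2 = 1.51 × 10^-5 M
pOH = 4.82, so pH = 14.00 − pOH = 9.18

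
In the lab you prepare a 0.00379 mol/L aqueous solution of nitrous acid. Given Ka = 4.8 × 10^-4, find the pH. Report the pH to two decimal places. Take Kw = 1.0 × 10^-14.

pH = 2.95

HNO2 ⇌ NO2- + H+
From the ICE table, Ka = [H+]²/(0.00379 − [H+]) = 4.8 × 10^-4.
The 5% rule fails; solving [H+]² + Ka·[H+] − Ka·C₀ = 0 exactly:
[H+] = [−0.00048 + √(0.00048² + 7.28e-06)]/2 = 1.13 × 10^-3 M
pH = −log[H+] = −log(1.13 × 10^-3) = 2.95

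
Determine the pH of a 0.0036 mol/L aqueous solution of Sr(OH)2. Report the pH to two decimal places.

pH = 11.86

Sr(OH)2 is a strong base (each formula unit releases 2 OH-); [OH-] = 0.0072 M.
pOH = -log(0.0072) = 2.14
pH = 14.00 - 2.14 = 11.86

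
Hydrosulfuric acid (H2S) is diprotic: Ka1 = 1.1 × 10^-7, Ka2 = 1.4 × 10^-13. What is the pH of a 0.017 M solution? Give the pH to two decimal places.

Since Ka1 ≫ Ka2, the first ionization dominates [H+].
Ka1 = x²/(0.017 − x) = 1.1 × 10^-7
x ≈ √(1.1 × 10^-7 × 0.017) = 4.32 × 10^-5 M
pH = −log(4.32 × 10^-5) = 4.36

pH = 4.36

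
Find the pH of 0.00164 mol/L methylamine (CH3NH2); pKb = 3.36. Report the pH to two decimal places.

CH3NH2 + H2O ⇌ CH3NH3+ + OH-
Kb = 10^(−3.36) = 4.37 × 10^-4
From the ICE table, Kb = x²/(0.00164 − x) = 4.37 × 10^-4.
x is not negligible relative to C₀; solve x² + 0.000437·x − 7.17e-07 = 0.
x = [−0.000437 + √(0.000437² + 2.87e-06)]/2 = 6.56 × 10^-4 M
pOH = −log(6.56 × 10^-4) = 3.18; pH = 14.00 − 3.18 = 10.82

pH = 10.82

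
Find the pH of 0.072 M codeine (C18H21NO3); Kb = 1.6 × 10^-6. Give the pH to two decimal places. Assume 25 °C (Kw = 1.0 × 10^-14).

C18H21NO3 + H2O ⇌ C18H22NO3+ + OH-
From the ICE table, Kb = x²/(0.072 − x) = 1.6 × 10^-6.
Neglecting x in the denominator: x = √(1.6 × 10^-6 × 0.072) = 3.39 × 10^-4 M
Check: 0.47% ionized — well under 5%, approximation valid.
pOH = 3.47, so pH = 14.00 − pOH = 10.53

pH = 10.53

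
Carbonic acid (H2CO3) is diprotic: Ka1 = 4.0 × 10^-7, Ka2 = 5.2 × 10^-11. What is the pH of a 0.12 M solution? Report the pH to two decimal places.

pH = 3.66

Ka1 ≫ Ka2, so treat the first dissociation as the only significant source of H+.
Ka1 = x²/(0.12 − x) = 4.0 × 10^-7
x ≈ √(4.0 × 10^-7 × 0.12) = 2.19 × 10^-4 M
pH = −log(2.19 × 10^-4) = 3.66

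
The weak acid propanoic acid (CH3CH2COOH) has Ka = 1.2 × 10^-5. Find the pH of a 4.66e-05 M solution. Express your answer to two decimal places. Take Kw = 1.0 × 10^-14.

CH3CH2COOH ⇌ CH3CH2COO- + H+
From the ICE table, Ka = [H+]²/(4.66e-05 − [H+]) = 1.2 × 10^-5.
[H+] is not negligible relative to C₀; solve [H+]² + 1.2e-05·[H+] − 5.59e-10 = 0.
[H+] = [−1.2e-05 + √(1.2e-05² + 2.24e-09)]/2 = 1.84 × 10^-5 M
pH = −log[H+] = −log(1.84 × 10^-5) = 4.74

pH = 4.74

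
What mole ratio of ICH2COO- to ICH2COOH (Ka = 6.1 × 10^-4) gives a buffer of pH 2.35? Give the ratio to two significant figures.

ratio = 0.14

pKa = -log(6.1 × 10^-4) = 3.215
pH = pKa + log(r) ⇒ log(r) = 2.35 − 3.215 = -0.865
r = [ICH2COO-]/[ICH2COOH] = 10^(-0.865) = 0.136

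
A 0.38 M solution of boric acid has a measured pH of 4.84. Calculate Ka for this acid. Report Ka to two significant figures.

Ka = 5.5 × 10^-10

[H+] = 10^(-4.84) = 1.45 × 10^-5 M
At equilibrium [HA] = 0.38 − 1.45 × 10^-5 = 3.80 × 10^-1 M
Ka = [H+][A-]/[HA] = (1.45 × 10^-5)² / 3.80 × 10^-1 = 5.5 × 10^-10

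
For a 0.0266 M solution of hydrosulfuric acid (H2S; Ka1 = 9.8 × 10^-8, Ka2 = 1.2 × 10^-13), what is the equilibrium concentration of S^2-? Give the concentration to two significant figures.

First ionization gives [H+] ≈ [HS-] = 5.11 × 10^-5 M.
Second step: Ka2 = [H+][S^2-]/[HS-] ≈ [S^2-] (since [H+] ≈ [HS-]).
So [S^2-] ≈ Ka2.

1.2 × 10^-13 M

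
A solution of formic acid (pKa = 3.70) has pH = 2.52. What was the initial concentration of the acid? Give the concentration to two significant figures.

C₀ = 4.9 × 10^-2 M

[H+] = 10^(-2.52) = 3.02 × 10^-3 M = x
Ka = 10^(−3.70) = 2.00 × 10^-4
Ka = x²/(C₀ − x) ⇒ C₀ = x + x²/Ka
C₀ = 3.02 × 10^-3 + (3.02 × 10^-3)²/(2.00 × 10^-4) = 4.86 × 10^-2 M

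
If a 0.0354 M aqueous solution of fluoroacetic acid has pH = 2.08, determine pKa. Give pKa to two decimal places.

pKa = 2.59

[H+] = 10^(-2.08) = 8.32 × 10^-3 M
At equilibrium [HA] = 0.0354 − 8.32 × 10^-3 = 2.71 × 10^-2 M
Ka = [H+][A-]/[HA] = (8.32 × 10^-3)² / 2.71 × 10^-2 = 2.55 × 10^-3
pKa = -log(2.55 × 10^-3) = 2.59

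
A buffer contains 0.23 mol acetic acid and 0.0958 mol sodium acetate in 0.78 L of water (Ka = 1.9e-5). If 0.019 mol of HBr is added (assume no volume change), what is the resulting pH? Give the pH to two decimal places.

Added H+ converts CH3COO- to CH3COOH: CH3COOH → 0.249 mol, CH3COO- → 0.0768 mol.
pKa = −log(1.9 × 10^-5) = 4.721
Henderson–Hasselbalch with mole ratio 0.0768/0.249: pH = 4.721 + (-0.511)

pH = 4.21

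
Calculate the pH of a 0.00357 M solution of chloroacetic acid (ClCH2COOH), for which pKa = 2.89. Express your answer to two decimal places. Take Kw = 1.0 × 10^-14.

pH = 2.80

ClCH2COOH ⇌ ClCH2COO- + H+
Ka = 10^(−2.89) = 1.29 × 10^-3
Ka = [H+]²/(0.00357 − [H+]) = 1.29 × 10^-3
Here C₀/Ka ≈ 2.77, so the small-[H+] approximation fails. Use the quadratic:
[H+] = (−Ka + √(Ka² + 4·Ka·C₀))/2 = 1.60 × 10^-3 M
pH = −log(1.60 × 10^-3) = 2.80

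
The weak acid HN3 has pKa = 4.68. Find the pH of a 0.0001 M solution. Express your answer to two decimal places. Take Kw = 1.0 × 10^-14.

pH = 4.44

HN3 ⇌ N3- + H+
Ka = 10^(−4.68) = 2.09 × 10^-5
From the ICE table, Ka = x²/(0.0001 − x) = 2.09 × 10^-5.
x is not negligible relative to C₀; solve x² + 2.09e-05·x − 2.09e-09 = 0.
x = (−Ka + √(Ka² + 4·Ka·C₀))/2 = 3.64 × 10^-5 M
pH = −log[H+] = −log(3.64 × 10^-5) = 4.44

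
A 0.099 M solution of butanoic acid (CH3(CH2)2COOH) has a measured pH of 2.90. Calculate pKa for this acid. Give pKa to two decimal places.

[H+] = 10^(-2.90) = 1.26 × 10^-3 M
At equilibrium [HA] = 0.099 − 1.26 × 10^-3 = 9.77 × 10^-2 M
Ka = [H+][A-]/[HA] = (1.26 × 10^-3)² / 9.77 × 10^-2 = 1.62 × 10^-5
pKa = -log(1.62 × 10^-5) = 4.79

pKa = 4.79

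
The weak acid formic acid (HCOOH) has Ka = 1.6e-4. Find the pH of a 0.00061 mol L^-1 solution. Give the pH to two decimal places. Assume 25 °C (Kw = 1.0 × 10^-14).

HCOOH ⇌ HCOO- + H+
From the ICE table, Ka = [H+]²/(0.00061 − [H+]) = 1.6 × 10^-4.
Here C₀/Ka ≈ 3.81, so the small-[H+] approximation fails. Use the quadratic:
[H+] = (−Ka + √(Ka² + 4·Ka·C₀))/2 = 2.42 × 10^-4 M
pH = −log[H+] = −log(2.42 × 10^-4) = 3.62

pH = 3.62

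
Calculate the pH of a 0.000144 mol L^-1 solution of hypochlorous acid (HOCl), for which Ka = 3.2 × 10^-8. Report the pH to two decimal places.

pH = 5.67

HOCl ⇌ OCl- + H+
Ka = x²/(0.000144 − x) = 3.2 × 10^-8
Since Ka ≪ C₀, x ≈ √(Ka·C₀) = 2.15 × 10^-6 M.
pH = −log(2.15 × 10^-6) = 5.67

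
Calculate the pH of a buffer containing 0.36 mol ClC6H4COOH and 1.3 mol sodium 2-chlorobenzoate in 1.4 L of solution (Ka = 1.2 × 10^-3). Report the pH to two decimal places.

pKa = −log(1.2 × 10^-3) = 2.921
pH = pKa + log([A⁻]/[HA]) = 2.921 + log(1.3/0.36)
pH = 2.921 + (+0.558) = 3.48

pH = 3.48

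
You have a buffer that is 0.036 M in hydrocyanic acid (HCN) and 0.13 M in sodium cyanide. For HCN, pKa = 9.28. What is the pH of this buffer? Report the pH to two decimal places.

Using pH = pKa + log([base]/[acid]) with [base]/[acid] = 0.13/0.036:
pH = 9.28 + (+0.558) = 9.84

pH = 9.84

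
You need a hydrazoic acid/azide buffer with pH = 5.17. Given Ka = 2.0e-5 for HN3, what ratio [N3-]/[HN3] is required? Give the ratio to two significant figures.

ratio = 3.0

pKa = -log(2.0 × 10^-5) = 4.699
pH = pKa + log(r) ⇒ log(r) = 5.17 − 4.699 = +0.471
r = [N3-]/[HN3] = 10^(+0.471) = 2.96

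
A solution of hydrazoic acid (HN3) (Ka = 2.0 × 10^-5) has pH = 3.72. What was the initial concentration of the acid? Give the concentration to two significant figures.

C₀ = 2.0 × 10^-3 M

[H+] = 10^(-3.72) = 1.91 × 10^-4 M = x
Ka = x²/(C₀ − x) ⇒ C₀ = x + x²/Ka
C₀ = 1.91 × 10^-4 + (1.91 × 10^-4)²/(2.0 × 10^-5) = 2.02 × 10^-3 M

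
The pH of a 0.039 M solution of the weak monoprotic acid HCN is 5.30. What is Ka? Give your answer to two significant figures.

[H+] = 10^(-5.30) = 5.01 × 10^-6 M
At equilibrium [HA] = 0.039 − 5.01 × 10^-6 = 3.90 × 10^-2 M
Ka = [H+][A-]/[HA] = (5.01 × 10^-6)² / 3.90 × 10^-2 = 6.4 × 10^-10

Ka = 6.4 × 10^-10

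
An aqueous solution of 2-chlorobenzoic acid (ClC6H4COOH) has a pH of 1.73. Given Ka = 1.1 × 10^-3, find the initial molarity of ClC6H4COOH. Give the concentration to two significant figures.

[H+] = 10^(-1.73) = 1.86 × 10^-2 M = x
Ka = x²/(C₀ − x) ⇒ C₀ = x + x²/Ka
C₀ = 1.86 × 10^-2 + (1.86 × 10^-2)²/(1.1 × 10^-3) = 3.33 × 10^-1 M

C₀ = 3.3 × 10^-1 M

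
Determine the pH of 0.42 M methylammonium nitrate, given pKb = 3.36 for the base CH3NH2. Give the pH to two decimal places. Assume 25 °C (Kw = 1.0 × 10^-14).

CH3NH3+ is the conjugate acid of the weak base CH3NH2.
Kb = 10^(−3.36) = 4.37 × 10^-4
Ka = Kw/Kb = 1.0×10^-14 / 4.37 × 10^-4 = 2.29 × 10^-11
Ka = [H+]²/(0.42 − [H+]) = 2.29 × 10^-11
Since Ka ≪ C₀, [H+] ≈ √(Ka·C₀) = 3.10 × 10^-6 M.
Check: 0.00074% ionized — well under 5%, approximation valid.
pH = −log[H+] = −log(3.10 × 10^-6) = 5.51

pH = 5.51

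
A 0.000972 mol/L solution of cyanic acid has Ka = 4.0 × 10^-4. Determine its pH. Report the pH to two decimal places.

pH = 3.34

HOCN ⇌ OCN- + H+
Ka = x²/(0.000972 − x) = 4.0 × 10^-4
Here C₀/Ka ≈ 2.43, so the small-x approximation fails. Use the quadratic:
x = [−0.0004 + √(0.0004² + 1.56e-06)]/2 = 4.55 × 10^-4 M
pH = −log(4.55 × 10^-4) = 3.34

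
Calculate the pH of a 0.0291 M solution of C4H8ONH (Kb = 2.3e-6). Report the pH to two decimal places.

pH = 10.41

C4H8ONH + H2O ⇌ C4H8ONH2+ + OH-
Let x = [OH-] at equilibrium. Kb = x²/(0.0291 − x).
Neglecting x in the denominator: x = √(2.3 × 10^-6 × 0.0291) = 2.59 × 10^-4 M
(x/C₀ = 0.89% < 5%, so the approximation holds.)
pOH = 3.59, so pH = 14.00 − pOH = 10.41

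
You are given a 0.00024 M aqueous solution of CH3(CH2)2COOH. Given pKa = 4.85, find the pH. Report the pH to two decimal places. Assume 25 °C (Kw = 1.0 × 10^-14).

pH = 4.29

CH3(CH2)2COOH ⇌ CH3(CH2)2COO- + H+
Ka = 10^(−4.85) = 1.41 × 10^-5
Let x = [H+] at equilibrium. Ka = x²/(0.00024 − x).
The 5% rule fails; solving x² + Ka·x − Ka·C₀ = 0 exactly:
x = (−Ka + √(Ka² + 4·Ka·C₀))/2 = 5.15 × 10^-5 M
pH = −log[H+] = −log(5.15 × 10^-5) = 4.29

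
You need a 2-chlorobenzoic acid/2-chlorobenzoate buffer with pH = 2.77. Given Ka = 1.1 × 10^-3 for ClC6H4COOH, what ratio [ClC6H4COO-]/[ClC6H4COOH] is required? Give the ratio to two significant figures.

ratio = 0.65

pKa = -log(1.1 × 10^-3) = 2.959
pH = pKa + log(r) ⇒ log(r) = 2.77 − 2.959 = -0.189
r = [ClC6H4COO-]/[ClC6H4COOH] = 10^(-0.189) = 0.647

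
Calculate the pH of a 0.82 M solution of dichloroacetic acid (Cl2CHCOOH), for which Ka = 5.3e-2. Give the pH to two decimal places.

pH = 0.74

Cl2CHCOOH ⇌ Cl2CHCOO- + H+
From the ICE table, Ka = [H+]²/(0.82 − [H+]) = 5.3 × 10^-2.
Here C₀/Ka ≈ 15.5, so the small-[H+] approximation fails. Use the quadratic:
[H+] = (−Ka + √(Ka² + 4·Ka·C₀))/2 = 1.84 × 10^-1 M
pH = −log[H+] = −log(1.84 × 10^-1) = 0.74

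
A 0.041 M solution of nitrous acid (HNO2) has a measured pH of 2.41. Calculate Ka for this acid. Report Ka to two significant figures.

Ka = 4.1 × 10^-4

[H+] = 10^(-2.41) = 3.89 × 10^-3 M
At equilibrium [HA] = 0.041 − 3.89 × 10^-3 = 3.71 × 10^-2 M
Ka = [H+][A-]/[HA] = (3.89 × 10^-3)² / 3.71 × 10^-2 = 4.1 × 10^-4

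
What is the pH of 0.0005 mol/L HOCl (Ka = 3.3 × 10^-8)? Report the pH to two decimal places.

pH = 5.39

HOCl ⇌ OCl- + H+
From the ICE table, Ka = x²/(0.0005 − x) = 3.3 × 10^-8.
Since Ka ≪ C₀, x ≈ √(Ka·C₀) = 4.06 × 10^-6 M.
pH = −log[H+] = −log(4.06 × 10^-6) = 5.39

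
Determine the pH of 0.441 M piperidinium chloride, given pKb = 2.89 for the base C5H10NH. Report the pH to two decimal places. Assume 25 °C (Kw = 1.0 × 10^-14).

C5H10NH2+ is the conjugate acid of the weak base C5H10NH.
Kb = 10^(−2.89) = 1.29 × 10^-3
Ka = Kw/Kb = 1.0×10^-14 / 1.29 × 10^-3 = 7.75 × 10^-12
From the ICE table, Ka = [H+]²/(0.441 − [H+]) = 7.75 × 10^-12.
Neglecting [H+] in the denominator: [H+] = √(7.75 × 10^-12 × 0.441) = 1.85 × 10^-6 M
Check: 0.00042% ionized — well under 5%, approximation valid.
pH = −log[H+] = −log(1.85 × 10^-6) = 5.73

pH = 5.73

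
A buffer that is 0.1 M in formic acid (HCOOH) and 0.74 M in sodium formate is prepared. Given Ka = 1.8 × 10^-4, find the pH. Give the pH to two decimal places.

pKa = −log(1.8 × 10^-4) = 3.745
Henderson–Hasselbalch: pH = pKa + log([HCOO-]/[HCOOH]) = 3.745 + log(0.74/0.1)
pH = 3.745 + (+0.869) = 4.61

pH = 4.61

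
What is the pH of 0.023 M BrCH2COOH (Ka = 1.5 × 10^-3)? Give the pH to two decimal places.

pH = 2.29

BrCH2COOH ⇌ BrCH2COO- + H+
Ka = [H+]²/(0.023 − [H+]) = 1.5 × 10^-3
Here C₀/Ka ≈ 15.3, so the small-[H+] approximation fails. Use the quadratic:
[H+] = (−Ka + √(Ka² + 4·Ka·C₀))/2 = 5.17 × 10^-3 M
pH = −log[H+] = −log(5.17 × 10^-3) = 2.29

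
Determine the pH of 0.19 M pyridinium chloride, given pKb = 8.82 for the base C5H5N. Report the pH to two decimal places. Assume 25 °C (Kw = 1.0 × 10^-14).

C5H5NH+ is the conjugate acid of the weak base C5H5N.
Kb = 10^(−8.82) = 1.51 × 10^-9
Ka = Kw/Kb = 1.0×10^-14 / 1.51 × 10^-9 = 6.62 × 10^-6
Ka = x²/(0.19 − x) = 6.62 × 10^-6
Assume x ≪ 0.19: x ≈ √(6.62 × 10^-6 × 0.19) = 1.12 × 10^-3 M
pH = −log(1.12 × 10^-3) = 2.95

pH = 2.95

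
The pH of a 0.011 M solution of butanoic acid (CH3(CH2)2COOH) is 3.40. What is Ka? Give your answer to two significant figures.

Ka = 1.5 × 10^-5

[H+] = 10^(-3.40) = 3.98 × 10^-4 M
At equilibrium [HA] = 0.011 − 3.98 × 10^-4 = 1.06 × 10^-2 M
Ka = [H+][A-]/[HA] = (3.98 × 10^-4)² / 1.06 × 10^-2 = 1.5 × 10^-5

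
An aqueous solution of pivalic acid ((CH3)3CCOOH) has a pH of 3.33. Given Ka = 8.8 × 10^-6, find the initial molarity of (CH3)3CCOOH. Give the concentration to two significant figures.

[H+] = 10^(-3.33) = 4.68 × 10^-4 M = x
Ka = x²/(C₀ − x) ⇒ C₀ = x + x²/Ka
C₀ = 4.68 × 10^-4 + (4.68 × 10^-4)²/(8.8 × 10^-6) = 2.54 × 10^-2 M

C₀ = 2.5 × 10^-2 M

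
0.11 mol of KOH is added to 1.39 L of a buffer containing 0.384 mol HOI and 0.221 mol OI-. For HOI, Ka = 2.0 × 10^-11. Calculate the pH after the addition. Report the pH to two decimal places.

After neutralization: n(HOI) = 0.274 mol, n(OI-) = 0.331 mol.
pKa = −log(2.0 × 10^-11) = 10.699
pH = pKa + log([A⁻]/[HA]) = 10.699 + log(0.331/0.274) = 10.699 +0.082

pH = 10.78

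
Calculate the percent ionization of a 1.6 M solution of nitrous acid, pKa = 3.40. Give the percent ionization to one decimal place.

HNO2 ⇌ NO2- + H+; let x = [H+] at equilibrium.
Ka = 10^(−3.40) = 3.98 × 10^-4
x ≈ √(Ka·C₀) = √(3.98 × 10^-4 × 1.6) = 2.52 × 10^-2 M
% ionization = x/C₀ × 100% = 2.52 × 10^-2/1.6 × 100% = 1.6%

1.6%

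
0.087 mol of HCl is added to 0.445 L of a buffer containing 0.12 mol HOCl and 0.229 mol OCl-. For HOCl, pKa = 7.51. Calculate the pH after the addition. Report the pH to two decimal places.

pH = 7.35

After neutralization: n(HOCl) = 0.207 mol, n(OCl-) = 0.142 mol.
pH = pKa + log([A⁻]/[HA]) = 7.51 + log(0.142/0.207) = 7.51 -0.164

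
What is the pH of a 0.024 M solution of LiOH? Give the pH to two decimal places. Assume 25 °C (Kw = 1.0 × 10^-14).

pH = 12.38

LiOH is a strong base; [OH-] = 0.024 M.
pOH = -log(0.024) = 1.62
pH = 14.00 - 1.62 = 12.38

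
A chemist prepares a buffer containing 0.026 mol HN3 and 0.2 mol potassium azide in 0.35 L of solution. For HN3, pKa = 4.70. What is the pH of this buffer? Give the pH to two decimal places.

Henderson–Hasselbalch: pH = pKa + log([N3-]/[HN3]) = 4.70 + log(0.2/0.026)
pH = 4.70 + (+0.886) = 5.59

pH = 5.59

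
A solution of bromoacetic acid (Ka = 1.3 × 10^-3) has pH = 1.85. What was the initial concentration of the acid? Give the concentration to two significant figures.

[H+] = 10^(-1.85) = 1.41 × 10^-2 M = x
Ka = x²/(C₀ − x) ⇒ C₀ = x + x²/Ka
C₀ = 1.41 × 10^-2 + (1.41 × 10^-2)²/(1.3 × 10^-3) = 1.67 × 10^-1 M

C₀ = 1.7 × 10^-1 M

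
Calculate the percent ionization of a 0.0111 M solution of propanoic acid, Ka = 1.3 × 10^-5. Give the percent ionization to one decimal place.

3.4%

CH3CH2COOH ⇌ CH3CH2COO- + H+; let x = [H+] at equilibrium.
x ≈ √(Ka·C₀) = √(1.3 × 10^-5 × 0.0111) = 3.80 × 10^-4 M
% ionization = x/C₀ × 100% = 3.80 × 10^-4/0.0111 × 100% = 3.4%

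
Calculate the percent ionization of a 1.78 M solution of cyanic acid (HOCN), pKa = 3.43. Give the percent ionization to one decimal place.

HOCN ⇌ OCN- + H+; let x = [H+] at equilibrium.
Ka = 10^(−3.43) = 3.72 × 10^-4
x ≈ √(Ka·C₀) = √(3.72 × 10^-4 × 1.78) = 2.57 × 10^-2 M
% ionization = x/C₀ × 100% = 2.57 × 10^-2/1.78 × 100% = 1.4%

1.4%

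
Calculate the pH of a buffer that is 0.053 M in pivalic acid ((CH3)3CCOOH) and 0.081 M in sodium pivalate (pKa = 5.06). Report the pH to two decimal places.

Using pH = pKa + log([base]/[acid]) with [base]/[acid] = 0.081/0.053:
pH = 5.06 + (+0.184) = 5.24

pH = 5.24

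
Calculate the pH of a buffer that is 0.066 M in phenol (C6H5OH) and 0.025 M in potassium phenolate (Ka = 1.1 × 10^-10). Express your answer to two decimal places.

pKa = −log(1.1 × 10^-10) = 9.959
pH = pKa + log([A⁻]/[HA]) = 9.959 + log(0.025/0.066)
pH = 9.959 + (-0.422) = 9.54

pH = 9.54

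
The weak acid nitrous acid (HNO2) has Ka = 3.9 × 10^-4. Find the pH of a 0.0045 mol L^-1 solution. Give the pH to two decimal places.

HNO2 ⇌ NO2- + H+
Ka = x²/(0.0045 − x) = 3.9 × 10^-4
x is not negligible relative to C₀; solve x² + 0.00039·x − 1.75e-06 = 0.
x = (−Ka + √(Ka² + 4·Ka·C₀))/2 = 1.14 × 10^-3 M
pH = −log(1.14 × 10^-3) = 2.94

pH = 2.94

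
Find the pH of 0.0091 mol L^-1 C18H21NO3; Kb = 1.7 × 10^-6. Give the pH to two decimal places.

pH = 10.09

C18H21NO3 + H2O ⇌ C18H22NO3+ + OH-
Kb = [OH-]²/(0.0091 − [OH-]) = 1.7 × 10^-6
Neglecting [OH-] in the denominator: [OH-] = √(1.7 × 10^-6 × 0.0091) = 1.24 × 10^-4 M
pOH = 3.91, so pH = 14.00 − pOH = 10.09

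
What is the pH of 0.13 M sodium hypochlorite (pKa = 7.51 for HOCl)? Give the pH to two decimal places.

OCl- is the conjugate base of the weak acid HOCl.
Ka = 10^(−7.51) = 3.09 × 10^-8
Kb = Kw/Ka = 1.0×10^-14 / 3.09 × 10^-8 = 3.24 × 10^-7
Kb = [OH-]²/(0.13 − [OH-]) = 3.24 × 10^-7
Neglecting [OH-] in the denominator: [OH-] = √(3.24 × 10^-7 × 0.13) = 2.05 × 10^-4 M
pOH = −log(2.05 × 10^-4) = 3.69; pH = 14.00 − 3.69 = 10.31

pH = 10.31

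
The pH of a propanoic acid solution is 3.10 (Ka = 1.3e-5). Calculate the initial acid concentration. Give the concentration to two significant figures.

[H+] = 10^(-3.10) = 7.94 × 10^-4 M = x
Ka = x²/(C₀ − x) ⇒ C₀ = x + x²/Ka
C₀ = 7.94 × 10^-4 + (7.94 × 10^-4)²/(1.3 × 10^-5) = 4.93 × 10^-2 M

C₀ = 4.9 × 10^-2 M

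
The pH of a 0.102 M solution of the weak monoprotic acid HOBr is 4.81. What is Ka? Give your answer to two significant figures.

[H+] = 10^(-4.81) = 1.55 × 10^-5 M
At equilibrium [HA] = 0.102 − 1.55 × 10^-5 = 1.02 × 10^-1 M
Ka = [H+][A-]/[HA] = (1.55 × 10^-5)² / 1.02 × 10^-1 = 2.4 × 10^-9

Ka = 2.4 × 10^-9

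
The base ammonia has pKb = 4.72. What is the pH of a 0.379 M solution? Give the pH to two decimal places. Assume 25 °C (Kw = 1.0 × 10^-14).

NH3 + H2O ⇌ NH4+ + OH-
Kb = 10^(−4.72) = 1.91 × 10^-5
Let x = [OH-] at equilibrium. Kb = x²/(0.379 − x).
Since Kb ≪ C₀, x ≈ √(Kb·C₀) = 2.69 × 10^-3 M.
pOH = 2.57, so pH = 14.00 − pOH = 11.43

pH = 11.43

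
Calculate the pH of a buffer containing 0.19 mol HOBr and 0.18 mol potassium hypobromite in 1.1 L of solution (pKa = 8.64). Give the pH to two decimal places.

pH = 8.62

Using pH = pKa + log([base]/[acid]) with [base]/[acid] = 0.18/0.19:
pH = 8.64 + (-0.023) = 8.62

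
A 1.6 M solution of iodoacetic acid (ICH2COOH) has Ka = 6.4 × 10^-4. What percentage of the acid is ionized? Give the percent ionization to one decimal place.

ICH2COOH ⇌ ICH2COO- + H+; let x = [H+] at equilibrium.
x ≈ √(Ka·C₀) = √(6.4 × 10^-4 × 1.6) = 3.20 × 10^-2 M
Fraction ionized = 3.20 × 10^-2 / 1.6 = 0.0200 → 2.0%

2.0%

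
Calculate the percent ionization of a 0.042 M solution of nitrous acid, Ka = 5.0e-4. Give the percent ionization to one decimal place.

10.3%

HNO2 ⇌ NO2- + H+; let x = [H+] at equilibrium.
Ka = x²/(C₀ − x); solving the quadratic gives x = 4.34 × 10^-3 M.
Fraction ionized = 4.34 × 10^-3 / 0.042 = 0.1033 → 10.3%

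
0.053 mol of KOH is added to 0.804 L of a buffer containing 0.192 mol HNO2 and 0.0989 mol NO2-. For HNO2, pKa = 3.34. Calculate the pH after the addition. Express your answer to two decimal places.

After neutralization: n(HNO2) = 0.139 mol, n(NO2-) = 0.152 mol.
pH = pKa + log(n_NO2-/n_HNO2) = 3.34 + log(0.152/0.139) = 3.34 + (+0.039)

pH = 3.38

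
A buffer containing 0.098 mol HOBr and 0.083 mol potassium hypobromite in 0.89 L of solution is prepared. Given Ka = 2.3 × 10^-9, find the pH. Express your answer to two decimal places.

pH = 8.57

pKa = −log(2.3 × 10^-9) = 8.638
pH = pKa + log([A⁻]/[HA]) = 8.638 + log(0.083/0.098)
pH = 8.638 + (-0.072) = 8.57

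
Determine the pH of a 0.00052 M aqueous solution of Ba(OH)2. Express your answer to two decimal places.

pH = 11.02

Ba(OH)2 is a strong base (each formula unit releases 2 OH-); [OH-] = 0.00104 M.
pOH = -log(0.00104) = 2.98
pH = 14.00 - 2.98 = 11.02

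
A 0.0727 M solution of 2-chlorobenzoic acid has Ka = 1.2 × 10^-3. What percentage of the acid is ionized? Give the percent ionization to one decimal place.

12.0%

ClC6H4COOH ⇌ ClC6H4COO- + H+; let x = [H+] at equilibrium.
Ka = x²/(C₀ − x); solving the quadratic gives x = 8.76 × 10^-3 M.
Fraction ionized = 8.76 × 10^-3 / 0.0727 = 0.1205 → 12.0%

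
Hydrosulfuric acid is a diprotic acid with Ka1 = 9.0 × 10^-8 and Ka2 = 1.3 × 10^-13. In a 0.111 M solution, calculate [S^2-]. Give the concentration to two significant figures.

First ionization gives [H+] ≈ [HS-] = 9.99 × 10^-5 M.
Second step: Ka2 = [H+][S^2-]/[HS-] ≈ [S^2-] (since [H+] ≈ [HS-]).
So [S^2-] ≈ Ka2.

1.3 × 10^-13 M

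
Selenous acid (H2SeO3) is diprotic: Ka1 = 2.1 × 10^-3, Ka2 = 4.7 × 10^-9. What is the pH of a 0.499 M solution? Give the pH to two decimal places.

Ka1 ≫ Ka2, so treat the first dissociation as the only significant source of H+.
Ka1 = x²/(0.499 − x) = 2.1 × 10^-3
Solving the quadratic: x = (−Ka1 + √(Ka1² + 4·Ka1·C₀))/2 = 3.13 × 10^-2 M
pH = −log(3.13 × 10^-2) = 1.50

pH = 1.50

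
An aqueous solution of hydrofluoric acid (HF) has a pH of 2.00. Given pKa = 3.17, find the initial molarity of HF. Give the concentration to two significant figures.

[H+] = 10^(-2.00) = 1.00 × 10^-2 M = x
Ka = 10^(−3.17) = 6.76 × 10^-4
Ka = x²/(C₀ − x) ⇒ C₀ = x + x²/Ka
C₀ = 1.00 × 10^-2 + (1.00 × 10^-2)²/(6.76 × 10^-4) = 1.58 × 10^-1 M

C₀ = 1.6 × 10^-1 M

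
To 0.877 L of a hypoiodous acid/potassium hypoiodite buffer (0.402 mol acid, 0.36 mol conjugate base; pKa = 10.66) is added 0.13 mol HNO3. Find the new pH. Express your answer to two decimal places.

pH = 10.30

Added H+ converts OI- to HOI: HOI → 0.532 mol, OI- → 0.23 mol.
pH = pKa + log([A⁻]/[HA]) = 10.66 + log(0.23/0.532) = 10.66 -0.364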